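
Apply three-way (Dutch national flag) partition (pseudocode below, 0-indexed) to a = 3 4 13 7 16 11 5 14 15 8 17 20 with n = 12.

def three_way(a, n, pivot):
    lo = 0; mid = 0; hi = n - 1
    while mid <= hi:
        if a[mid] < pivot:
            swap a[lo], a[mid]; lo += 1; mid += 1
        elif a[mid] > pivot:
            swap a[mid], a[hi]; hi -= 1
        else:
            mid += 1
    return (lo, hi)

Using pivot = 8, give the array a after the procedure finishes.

3 4 7 5 8 11 14 15 16 17 20 13

pivot = 8; lo=0, mid=0, hi=11
a[mid]=3<8: swap a[0],a[0]; lo=1,mid=1 → 3 4 13 7 16 11 5 14 15 8 17 20
a[mid]=4<8: swap a[1],a[1]; lo=2,mid=2 → 3 4 13 7 16 11 5 14 15 8 17 20
a[mid]=13>8: swap a[2],a[11]; hi=10 → 3 4 20 7 16 11 5 14 15 8 17 13
a[mid]=20>8: swap a[2],a[10]; hi=9 → 3 4 17 7 16 11 5 14 15 8 20 13
a[mid]=17>8: swap a[2],a[9]; hi=8 → 3 4 8 7 16 11 5 14 15 17 20 13
a[mid]=8=8: mid=3
a[mid]=7<8: swap a[2],a[3]; lo=3,mid=4 → 3 4 7 8 16 11 5 14 15 17 20 13
a[mid]=16>8: swap a[4],a[8]; hi=7 → 3 4 7 8 15 11 5 14 16 17 20 13
a[mid]=15>8: swap a[4],a[7]; hi=6 → 3 4 7 8 14 11 5 15 16 17 20 13
a[mid]=14>8: swap a[4],a[6]; hi=5 → 3 4 7 8 5 11 14 15 16 17 20 13
a[mid]=5<8: swap a[3],a[4]; lo=4,mid=5 → 3 4 7 5 8 11 14 15 16 17 20 13
a[mid]=11>8: swap a[5],a[5]; hi=4 → 3 4 7 5 8 11 14 15 16 17 20 13
end: lo=4, hi=4; a = 3 4 7 5 8 11 14 15 16 17 20 13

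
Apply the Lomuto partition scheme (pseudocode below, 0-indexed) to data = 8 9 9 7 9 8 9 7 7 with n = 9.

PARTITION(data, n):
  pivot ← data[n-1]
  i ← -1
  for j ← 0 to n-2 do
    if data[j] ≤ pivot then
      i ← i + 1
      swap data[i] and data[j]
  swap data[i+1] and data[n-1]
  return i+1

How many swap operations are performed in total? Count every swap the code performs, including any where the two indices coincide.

pivot = data[8] = 7; i = -1
j=0: data[0]=8 > 7 → no swap
j=1: data[1]=9 > 7 → no swap
j=2: data[2]=9 > 7 → no swap
j=3: data[3]=7 ≤ 7 → i=0, swap data[0],data[3] → 7 9 9 8 9 8 9 7 7
j=4: data[4]=9 > 7 → no swap
j=5: data[5]=8 > 7 → no swap
j=6: data[6]=9 > 7 → no swap
j=7: data[7]=7 ≤ 7 → i=1, swap data[1],data[7] → 7 7 9 8 9 8 9 9 7
final swap data[2],data[8] → 7 7 7 8 9 8 9 9 9; return 2

3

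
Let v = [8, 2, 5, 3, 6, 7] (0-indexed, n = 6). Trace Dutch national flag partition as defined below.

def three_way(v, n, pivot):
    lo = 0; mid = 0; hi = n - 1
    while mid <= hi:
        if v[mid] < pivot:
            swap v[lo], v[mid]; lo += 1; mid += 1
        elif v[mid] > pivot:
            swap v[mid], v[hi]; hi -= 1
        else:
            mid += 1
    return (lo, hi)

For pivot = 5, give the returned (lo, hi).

pivot = 5; lo=0, mid=0, hi=5
v[mid]=8>5: swap v[0],v[5]; hi=4 → [7, 2, 5, 3, 6, 8]
v[mid]=7>5: swap v[0],v[4]; hi=3 → [6, 2, 5, 3, 7, 8]
v[mid]=6>5: swap v[0],v[3]; hi=2 → [3, 2, 5, 6, 7, 8]
v[mid]=3<5: swap v[0],v[0]; lo=1,mid=1 → [3, 2, 5, 6, 7, 8]
v[mid]=2<5: swap v[1],v[1]; lo=2,mid=2 → [3, 2, 5, 6, 7, 8]
v[mid]=5=5: mid=3
end: lo=2, hi=2; v = [3, 2, 5, 6, 7, 8]

(2, 2)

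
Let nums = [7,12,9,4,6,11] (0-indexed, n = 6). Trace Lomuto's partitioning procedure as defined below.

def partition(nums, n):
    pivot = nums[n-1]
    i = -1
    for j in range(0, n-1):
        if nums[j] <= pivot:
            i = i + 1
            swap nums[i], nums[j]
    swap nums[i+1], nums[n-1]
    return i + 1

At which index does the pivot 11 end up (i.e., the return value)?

pivot=11, i=-1
j=0: 7≤11, i=0, swap(0,0) ⇒ [7,12,9,4,6,11]
j=1: 12>11, skip
j=2: 9≤11, i=1, swap(1,2) ⇒ [7,9,12,4,6,11]
j=3: 4≤11, i=2, swap(2,3) ⇒ [7,9,4,12,6,11]
j=4: 6≤11, i=3, swap(3,4) ⇒ [7,9,4,6,12,11]
swap(4,5) ⇒ [7,9,4,6,11,12]; return 4

4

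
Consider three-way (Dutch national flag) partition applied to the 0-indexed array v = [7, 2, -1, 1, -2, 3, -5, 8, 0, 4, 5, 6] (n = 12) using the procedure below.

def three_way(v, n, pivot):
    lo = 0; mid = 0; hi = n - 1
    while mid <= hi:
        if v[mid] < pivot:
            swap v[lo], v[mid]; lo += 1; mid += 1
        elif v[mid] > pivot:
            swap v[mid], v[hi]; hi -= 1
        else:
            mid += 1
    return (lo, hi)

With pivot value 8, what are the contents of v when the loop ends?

[7, 2, -1, 1, -2, 3, -5, 0, 4, 5, 6, 8]

pivot = 8; lo=0, mid=0, hi=11
v[mid]=7<8: swap v[0],v[0]; lo=1,mid=1 → [7, 2, -1, 1, -2, 3, -5, 8, 0, 4, 5, 6]
v[mid]=2<8: swap v[1],v[1]; lo=2,mid=2 → [7, 2, -1, 1, -2, 3, -5, 8, 0, 4, 5, 6]
v[mid]=-1<8: swap v[2],v[2]; lo=3,mid=3 → [7, 2, -1, 1, -2, 3, -5, 8, 0, 4, 5, 6]
v[mid]=1<8: swap v[3],v[3]; lo=4,mid=4 → [7, 2, -1, 1, -2, 3, -5, 8, 0, 4, 5, 6]
v[mid]=-2<8: swap v[4],v[4]; lo=5,mid=5 → [7, 2, -1, 1, -2, 3, -5, 8, 0, 4, 5, 6]
v[mid]=3<8: swap v[5],v[5]; lo=6,mid=6 → [7, 2, -1, 1, -2, 3, -5, 8, 0, 4, 5, 6]
v[mid]=-5<8: swap v[6],v[6]; lo=7,mid=7 → [7, 2, -1, 1, -2, 3, -5, 8, 0, 4, 5, 6]
v[mid]=8=8: mid=8
v[mid]=0<8: swap v[7],v[8]; lo=8,mid=9 → [7, 2, -1, 1, -2, 3, -5, 0, 8, 4, 5, 6]
v[mid]=4<8: swap v[8],v[9]; lo=9,mid=10 → [7, 2, -1, 1, -2, 3, -5, 0, 4, 8, 5, 6]
v[mid]=5<8: swap v[9],v[10]; lo=10,mid=11 → [7, 2, -1, 1, -2, 3, -5, 0, 4, 5, 8, 6]
v[mid]=6<8: swap v[10],v[11]; lo=11,mid=12 → [7, 2, -1, 1, -2, 3, -5, 0, 4, 5, 6, 8]
end: lo=11, hi=11; v = [7, 2, -1, 1, -2, 3, -5, 0, 4, 5, 6, 8]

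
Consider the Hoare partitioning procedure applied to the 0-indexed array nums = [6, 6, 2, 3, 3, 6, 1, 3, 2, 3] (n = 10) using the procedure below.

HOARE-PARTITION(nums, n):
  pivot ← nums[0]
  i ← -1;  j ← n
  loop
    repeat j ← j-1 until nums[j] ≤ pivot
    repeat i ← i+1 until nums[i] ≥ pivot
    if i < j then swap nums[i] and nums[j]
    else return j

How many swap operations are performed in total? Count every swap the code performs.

3

pivot=6
j stops at 9 (3), i stops at 0 (6); swap ⇒ [3, 6, 2, 3, 3, 6, 1, 3, 2, 6]
j stops at 8 (2), i stops at 1 (6); swap ⇒ [3, 2, 2, 3, 3, 6, 1, 3, 6, 6]
j stops at 7 (3), i stops at 5 (6); swap ⇒ [3, 2, 2, 3, 3, 3, 1, 6, 6, 6]
j stops at 6, i stops at 7; i≥j ⇒ return 6. nums=[3, 2, 2, 3, 3, 3, 1, 6, 6, 6]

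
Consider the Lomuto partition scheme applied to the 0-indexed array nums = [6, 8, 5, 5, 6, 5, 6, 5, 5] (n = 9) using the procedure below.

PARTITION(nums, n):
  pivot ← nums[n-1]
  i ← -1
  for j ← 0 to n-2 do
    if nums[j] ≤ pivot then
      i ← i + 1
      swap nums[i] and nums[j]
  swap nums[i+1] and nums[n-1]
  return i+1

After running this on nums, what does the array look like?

pivot=5, i=-1
j=0: 6>5, skip
j=1: 8>5, skip
j=2: 5≤5, i=0, swap(0,2) ⇒ [5, 8, 6, 5, 6, 5, 6, 5, 5]
j=3: 5≤5, i=1, swap(1,3) ⇒ [5, 5, 6, 8, 6, 5, 6, 5, 5]
j=4: 6>5, skip
j=5: 5≤5, i=2, swap(2,5) ⇒ [5, 5, 5, 8, 6, 6, 6, 5, 5]
j=6: 6>5, skip
j=7: 5≤5, i=3, swap(3,7) ⇒ [5, 5, 5, 5, 6, 6, 6, 8, 5]
swap(4,8) ⇒ [5, 5, 5, 5, 5, 6, 6, 8, 6]; return 4

[5, 5, 5, 5, 5, 6, 6, 8, 6]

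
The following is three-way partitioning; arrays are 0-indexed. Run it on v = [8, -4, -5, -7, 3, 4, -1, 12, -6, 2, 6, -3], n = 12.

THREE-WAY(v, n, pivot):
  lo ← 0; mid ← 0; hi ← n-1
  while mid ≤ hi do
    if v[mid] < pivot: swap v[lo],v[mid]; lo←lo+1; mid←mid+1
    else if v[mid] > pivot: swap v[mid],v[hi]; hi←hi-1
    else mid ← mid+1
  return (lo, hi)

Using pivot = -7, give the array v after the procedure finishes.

[-7, -5, -4, 3, 4, -1, 12, -6, 2, 6, -3, 8]

lo=0 mid=0 hi=11
8>-7: swap(0,11), hi=10 ⇒ [-3, -4, -5, -7, 3, 4, -1, 12, -6, 2, 6, 8]
-3>-7: swap(0,10), hi=9 ⇒ [6, -4, -5, -7, 3, 4, -1, 12, -6, 2, -3, 8]
6>-7: swap(0,9), hi=8 ⇒ [2, -4, -5, -7, 3, 4, -1, 12, -6, 6, -3, 8]
2>-7: swap(0,8), hi=7 ⇒ [-6, -4, -5, -7, 3, 4, -1, 12, 2, 6, -3, 8]
-6>-7: swap(0,7), hi=6 ⇒ [12, -4, -5, -7, 3, 4, -1, -6, 2, 6, -3, 8]
12>-7: swap(0,6), hi=5 ⇒ [-1, -4, -5, -7, 3, 4, 12, -6, 2, 6, -3, 8]
-1>-7: swap(0,5), hi=4 ⇒ [4, -4, -5, -7, 3, -1, 12, -6, 2, 6, -3, 8]
4>-7: swap(0,4), hi=3 ⇒ [3, -4, -5, -7, 4, -1, 12, -6, 2, 6, -3, 8]
3>-7: swap(0,3), hi=2 ⇒ [-7, -4, -5, 3, 4, -1, 12, -6, 2, 6, -3, 8]
-7=-7: mid=1
-4>-7: swap(1,2), hi=1 ⇒ [-7, -5, -4, 3, 4, -1, 12, -6, 2, 6, -3, 8]
-5>-7: swap(1,1), hi=0 ⇒ [-7, -5, -4, 3, 4, -1, 12, -6, 2, 6, -3, 8]
done. lo=0 hi=0; v=[-7, -5, -4, 3, 4, -1, 12, -6, 2, 6, -3, 8]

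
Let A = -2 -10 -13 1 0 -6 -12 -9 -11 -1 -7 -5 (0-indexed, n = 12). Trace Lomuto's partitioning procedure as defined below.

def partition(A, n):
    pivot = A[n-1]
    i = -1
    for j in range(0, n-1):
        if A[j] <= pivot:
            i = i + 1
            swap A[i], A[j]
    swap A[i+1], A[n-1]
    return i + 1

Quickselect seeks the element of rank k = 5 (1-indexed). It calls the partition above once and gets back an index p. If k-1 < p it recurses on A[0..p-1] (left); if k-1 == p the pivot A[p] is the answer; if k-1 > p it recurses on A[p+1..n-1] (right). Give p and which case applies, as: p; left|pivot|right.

pivot = A[11] = -5; i = -1
j=0: A[0]=-2 > -5 → no swap
j=1: A[1]=-10 ≤ -5 → i=0, swap A[0],A[1] → -10 -2 -13 1 0 -6 -12 -9 -11 -1 -7 -5
j=2: A[2]=-13 ≤ -5 → i=1, swap A[1],A[2] → -10 -13 -2 1 0 -6 -12 -9 -11 -1 -7 -5
j=3: A[3]=1 > -5 → no swap
j=4: A[4]=0 > -5 → no swap
j=5: A[5]=-6 ≤ -5 → i=2, swap A[2],A[5] → -10 -13 -6 1 0 -2 -12 -9 -11 -1 -7 -5
j=6: A[6]=-12 ≤ -5 → i=3, swap A[3],A[6] → -10 -13 -6 -12 0 -2 1 -9 -11 -1 -7 -5
j=7: A[7]=-9 ≤ -5 → i=4, swap A[4],A[7] → -10 -13 -6 -12 -9 -2 1 0 -11 -1 -7 -5
j=8: A[8]=-11 ≤ -5 → i=5, swap A[5],A[8] → -10 -13 -6 -12 -9 -11 1 0 -2 -1 -7 -5
j=9: A[9]=-1 > -5 → no swap
j=10: A[10]=-7 ≤ -5 → i=6, swap A[6],A[10] → -10 -13 -6 -12 -9 -11 -7 0 -2 -1 1 -5
final swap A[7],A[11] → -10 -13 -6 -12 -9 -11 -7 -5 -2 -1 1 0; return 7
p = 7; k-1 = 4 < 7 ⇒ left

7; left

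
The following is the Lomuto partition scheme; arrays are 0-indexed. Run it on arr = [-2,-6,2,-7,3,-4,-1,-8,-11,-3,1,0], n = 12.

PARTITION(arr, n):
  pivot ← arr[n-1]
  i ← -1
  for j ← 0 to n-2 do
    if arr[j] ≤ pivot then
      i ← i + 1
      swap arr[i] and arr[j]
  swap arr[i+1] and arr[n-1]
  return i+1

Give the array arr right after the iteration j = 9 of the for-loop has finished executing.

[-2,-6,-7,-4,-1,-8,-11,-3,3,2,1,0]

pivot = arr[11] = 0; i = -1
j=0: arr[0]=-2 ≤ 0 → i=0, swap arr[0],arr[0] (no change) → [-2,-6,2,-7,3,-4,-1,-8,-11,-3,1,0]
j=1: arr[1]=-6 ≤ 0 → i=1, swap arr[1],arr[1] (no change) → [-2,-6,2,-7,3,-4,-1,-8,-11,-3,1,0]
j=2: arr[2]=2 > 0 → no swap
j=3: arr[3]=-7 ≤ 0 → i=2, swap arr[2],arr[3] → [-2,-6,-7,2,3,-4,-1,-8,-11,-3,1,0]
j=4: arr[4]=3 > 0 → no swap
j=5: arr[5]=-4 ≤ 0 → i=3, swap arr[3],arr[5] → [-2,-6,-7,-4,3,2,-1,-8,-11,-3,1,0]
j=6: arr[6]=-1 ≤ 0 → i=4, swap arr[4],arr[6] → [-2,-6,-7,-4,-1,2,3,-8,-11,-3,1,0]
j=7: arr[7]=-8 ≤ 0 → i=5, swap arr[5],arr[7] → [-2,-6,-7,-4,-1,-8,3,2,-11,-3,1,0]
j=8: arr[8]=-11 ≤ 0 → i=6, swap arr[6],arr[8] → [-2,-6,-7,-4,-1,-8,-11,2,3,-3,1,0]
j=9: arr[9]=-3 ≤ 0 → i=7, swap arr[7],arr[9] → [-2,-6,-7,-4,-1,-8,-11,-3,3,2,1,0]
(after j=9) arr = [-2,-6,-7,-4,-1,-8,-11,-3,3,2,1,0]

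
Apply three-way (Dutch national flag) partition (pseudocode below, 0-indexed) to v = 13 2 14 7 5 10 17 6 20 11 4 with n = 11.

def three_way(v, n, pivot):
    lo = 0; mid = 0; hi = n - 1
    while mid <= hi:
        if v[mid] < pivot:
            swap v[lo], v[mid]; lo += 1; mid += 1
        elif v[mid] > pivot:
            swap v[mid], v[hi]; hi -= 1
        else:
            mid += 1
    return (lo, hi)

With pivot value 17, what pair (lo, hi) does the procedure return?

pivot = 17; lo=0, mid=0, hi=10
v[mid]=13<17: swap v[0],v[0]; lo=1,mid=1 → 13 2 14 7 5 10 17 6 20 11 4
v[mid]=2<17: swap v[1],v[1]; lo=2,mid=2 → 13 2 14 7 5 10 17 6 20 11 4
v[mid]=14<17: swap v[2],v[2]; lo=3,mid=3 → 13 2 14 7 5 10 17 6 20 11 4
v[mid]=7<17: swap v[3],v[3]; lo=4,mid=4 → 13 2 14 7 5 10 17 6 20 11 4
v[mid]=5<17: swap v[4],v[4]; lo=5,mid=5 → 13 2 14 7 5 10 17 6 20 11 4
v[mid]=10<17: swap v[5],v[5]; lo=6,mid=6 → 13 2 14 7 5 10 17 6 20 11 4
v[mid]=17=17: mid=7
v[mid]=6<17: swap v[6],v[7]; lo=7,mid=8 → 13 2 14 7 5 10 6 17 20 11 4
v[mid]=20>17: swap v[8],v[10]; hi=9 → 13 2 14 7 5 10 6 17 4 11 20
v[mid]=4<17: swap v[7],v[8]; lo=8,mid=9 → 13 2 14 7 5 10 6 4 17 11 20
v[mid]=11<17: swap v[8],v[9]; lo=9,mid=10 → 13 2 14 7 5 10 6 4 11 17 20
end: lo=9, hi=9; v = 13 2 14 7 5 10 6 4 11 17 20

(9, 9)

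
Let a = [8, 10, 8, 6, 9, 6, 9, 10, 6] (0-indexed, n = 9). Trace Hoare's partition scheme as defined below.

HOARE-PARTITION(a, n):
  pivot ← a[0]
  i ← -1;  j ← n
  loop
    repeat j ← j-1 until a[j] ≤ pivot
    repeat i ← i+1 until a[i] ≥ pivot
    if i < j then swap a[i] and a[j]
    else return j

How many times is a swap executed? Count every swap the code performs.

pivot = a[0] = 8; i = -1, j = 9
j→8 (a[8]=6≤8), i→0 (a[0]=8≥8); i<j, swap → [6, 10, 8, 6, 9, 6, 9, 10, 8]
j→5 (a[5]=6≤8), i→1 (a[1]=10≥8); i<j, swap → [6, 6, 8, 6, 9, 10, 9, 10, 8]
j→3 (a[3]=6≤8), i→2 (a[2]=8≥8); i<j, swap → [6, 6, 6, 8, 9, 10, 9, 10, 8]
j→2, i→3; i≥j, return j=2. a = [6, 6, 6, 8, 9, 10, 9, 10, 8]

3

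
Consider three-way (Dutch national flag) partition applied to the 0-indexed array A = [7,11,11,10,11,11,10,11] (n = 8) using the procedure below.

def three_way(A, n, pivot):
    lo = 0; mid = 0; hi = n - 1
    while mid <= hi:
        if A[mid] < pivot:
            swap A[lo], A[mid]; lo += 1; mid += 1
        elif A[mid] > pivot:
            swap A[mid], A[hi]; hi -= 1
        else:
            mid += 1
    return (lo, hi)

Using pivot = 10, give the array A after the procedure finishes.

[7,10,10,11,11,11,11,11]

pivot = 10; lo=0, mid=0, hi=7
A[mid]=7<10: swap A[0],A[0]; lo=1,mid=1 → [7,11,11,10,11,11,10,11]
A[mid]=11>10: swap A[1],A[7]; hi=6 → [7,11,11,10,11,11,10,11]
A[mid]=11>10: swap A[1],A[6]; hi=5 → [7,10,11,10,11,11,11,11]
A[mid]=10=10: mid=2
A[mid]=11>10: swap A[2],A[5]; hi=4 → [7,10,11,10,11,11,11,11]
A[mid]=11>10: swap A[2],A[4]; hi=3 → [7,10,11,10,11,11,11,11]
A[mid]=11>10: swap A[2],A[3]; hi=2 → [7,10,10,11,11,11,11,11]
A[mid]=10=10: mid=3
end: lo=1, hi=2; A = [7,10,10,11,11,11,11,11]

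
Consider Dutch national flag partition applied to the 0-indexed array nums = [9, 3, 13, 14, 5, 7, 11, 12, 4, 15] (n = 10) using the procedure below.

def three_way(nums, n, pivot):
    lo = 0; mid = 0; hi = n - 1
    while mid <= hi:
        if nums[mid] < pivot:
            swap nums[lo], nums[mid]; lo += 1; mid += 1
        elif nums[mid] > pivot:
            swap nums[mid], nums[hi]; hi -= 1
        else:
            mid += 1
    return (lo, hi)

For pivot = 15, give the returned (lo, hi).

(9, 9)

lo=0 mid=0 hi=9
9<15: swap(0,0), lo=1 mid=1 ⇒ [9, 3, 13, 14, 5, 7, 11, 12, 4, 15]
3<15: swap(1,1), lo=2 mid=2 ⇒ [9, 3, 13, 14, 5, 7, 11, 12, 4, 15]
13<15: swap(2,2), lo=3 mid=3 ⇒ [9, 3, 13, 14, 5, 7, 11, 12, 4, 15]
14<15: swap(3,3), lo=4 mid=4 ⇒ [9, 3, 13, 14, 5, 7, 11, 12, 4, 15]
5<15: swap(4,4), lo=5 mid=5 ⇒ [9, 3, 13, 14, 5, 7, 11, 12, 4, 15]
7<15: swap(5,5), lo=6 mid=6 ⇒ [9, 3, 13, 14, 5, 7, 11, 12, 4, 15]
11<15: swap(6,6), lo=7 mid=7 ⇒ [9, 3, 13, 14, 5, 7, 11, 12, 4, 15]
12<15: swap(7,7), lo=8 mid=8 ⇒ [9, 3, 13, 14, 5, 7, 11, 12, 4, 15]
4<15: swap(8,8), lo=9 mid=9 ⇒ [9, 3, 13, 14, 5, 7, 11, 12, 4, 15]
15=15: mid=10
done. lo=9 hi=9; nums=[9, 3, 13, 14, 5, 7, 11, 12, 4, 15]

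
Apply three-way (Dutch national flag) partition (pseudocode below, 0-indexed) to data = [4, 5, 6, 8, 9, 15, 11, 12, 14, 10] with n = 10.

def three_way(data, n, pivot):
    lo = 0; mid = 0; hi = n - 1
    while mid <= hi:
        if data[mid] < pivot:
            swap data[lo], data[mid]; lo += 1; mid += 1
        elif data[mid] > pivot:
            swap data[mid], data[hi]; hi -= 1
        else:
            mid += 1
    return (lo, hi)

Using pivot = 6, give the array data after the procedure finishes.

[4, 5, 6, 9, 15, 11, 12, 14, 10, 8]

lo=0 mid=0 hi=9
4<6: swap(0,0), lo=1 mid=1 ⇒ [4, 5, 6, 8, 9, 15, 11, 12, 14, 10]
5<6: swap(1,1), lo=2 mid=2 ⇒ [4, 5, 6, 8, 9, 15, 11, 12, 14, 10]
6=6: mid=3
8>6: swap(3,9), hi=8 ⇒ [4, 5, 6, 10, 9, 15, 11, 12, 14, 8]
10>6: swap(3,8), hi=7 ⇒ [4, 5, 6, 14, 9, 15, 11, 12, 10, 8]
14>6: swap(3,7), hi=6 ⇒ [4, 5, 6, 12, 9, 15, 11, 14, 10, 8]
12>6: swap(3,6), hi=5 ⇒ [4, 5, 6, 11, 9, 15, 12, 14, 10, 8]
11>6: swap(3,5), hi=4 ⇒ [4, 5, 6, 15, 9, 11, 12, 14, 10, 8]
15>6: swap(3,4), hi=3 ⇒ [4, 5, 6, 9, 15, 11, 12, 14, 10, 8]
9>6: swap(3,3), hi=2 ⇒ [4, 5, 6, 9, 15, 11, 12, 14, 10, 8]
done. lo=2 hi=2; data=[4, 5, 6, 9, 15, 11, 12, 14, 10, 8]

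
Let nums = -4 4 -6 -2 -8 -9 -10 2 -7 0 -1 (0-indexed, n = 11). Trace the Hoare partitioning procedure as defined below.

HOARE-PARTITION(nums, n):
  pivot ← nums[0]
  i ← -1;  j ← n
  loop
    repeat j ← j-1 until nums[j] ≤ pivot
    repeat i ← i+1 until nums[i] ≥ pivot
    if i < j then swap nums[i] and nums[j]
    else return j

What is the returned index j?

pivot = nums[0] = -4; i = -1, j = 11
j→8 (nums[8]=-7≤-4), i→0 (nums[0]=-4≥-4); i<j, swap → -7 4 -6 -2 -8 -9 -10 2 -4 0 -1
j→6 (nums[6]=-10≤-4), i→1 (nums[1]=4≥-4); i<j, swap → -7 -10 -6 -2 -8 -9 4 2 -4 0 -1
j→5 (nums[5]=-9≤-4), i→3 (nums[3]=-2≥-4); i<j, swap → -7 -10 -6 -9 -8 -2 4 2 -4 0 -1
j→4, i→5; i≥j, return j=4. nums = -7 -10 -6 -9 -8 -2 4 2 -4 0 -1

4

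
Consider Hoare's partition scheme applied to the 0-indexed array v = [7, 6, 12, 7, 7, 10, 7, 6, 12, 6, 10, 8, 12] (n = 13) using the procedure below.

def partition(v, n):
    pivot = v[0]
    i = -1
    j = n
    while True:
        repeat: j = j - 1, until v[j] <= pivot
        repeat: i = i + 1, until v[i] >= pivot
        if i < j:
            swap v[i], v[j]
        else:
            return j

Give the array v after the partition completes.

[6, 6, 6, 7, 7, 10, 7, 12, 12, 7, 10, 8, 12]

pivot = v[0] = 7; i = -1, j = 13
j→9 (v[9]=6≤7), i→0 (v[0]=7≥7); i<j, swap → [6, 6, 12, 7, 7, 10, 7, 6, 12, 7, 10, 8, 12]
j→7 (v[7]=6≤7), i→2 (v[2]=12≥7); i<j, swap → [6, 6, 6, 7, 7, 10, 7, 12, 12, 7, 10, 8, 12]
j→6 (v[6]=7≤7), i→3 (v[3]=7≥7); i<j, swap → [6, 6, 6, 7, 7, 10, 7, 12, 12, 7, 10, 8, 12]
j→4, i→4; i≥j, return j=4. v = [6, 6, 6, 7, 7, 10, 7, 12, 12, 7, 10, 8, 12]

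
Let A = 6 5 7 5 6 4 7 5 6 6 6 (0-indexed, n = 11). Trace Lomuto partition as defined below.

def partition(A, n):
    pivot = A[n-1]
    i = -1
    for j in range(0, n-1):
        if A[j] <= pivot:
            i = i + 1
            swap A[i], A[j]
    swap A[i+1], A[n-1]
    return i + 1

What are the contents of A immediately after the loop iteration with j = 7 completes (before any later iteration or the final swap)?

6 5 5 6 4 5 7 7 6 6 6

pivot=6, i=-1
j=0: 6≤6, i=0, swap(0,0) ⇒ 6 5 7 5 6 4 7 5 6 6 6
j=1: 5≤6, i=1, swap(1,1) ⇒ 6 5 7 5 6 4 7 5 6 6 6
j=2: 7>6, skip
j=3: 5≤6, i=2, swap(2,3) ⇒ 6 5 5 7 6 4 7 5 6 6 6
j=4: 6≤6, i=3, swap(3,4) ⇒ 6 5 5 6 7 4 7 5 6 6 6
j=5: 4≤6, i=4, swap(4,5) ⇒ 6 5 5 6 4 7 7 5 6 6 6
j=6: 7>6, skip
j=7: 5≤6, i=5, swap(5,7) ⇒ 6 5 5 6 4 5 7 7 6 6 6
(after j=7) A = 6 5 5 6 4 5 7 7 6 6 6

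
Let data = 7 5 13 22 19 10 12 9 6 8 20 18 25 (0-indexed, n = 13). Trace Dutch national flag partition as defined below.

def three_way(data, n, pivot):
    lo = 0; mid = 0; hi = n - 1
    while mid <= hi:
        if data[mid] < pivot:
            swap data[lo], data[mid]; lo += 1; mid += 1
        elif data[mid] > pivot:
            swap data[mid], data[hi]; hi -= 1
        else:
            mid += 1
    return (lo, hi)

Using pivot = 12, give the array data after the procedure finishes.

lo=0 mid=0 hi=12
7<12: swap(0,0), lo=1 mid=1 ⇒ 7 5 13 22 19 10 12 9 6 8 20 18 25
5<12: swap(1,1), lo=2 mid=2 ⇒ 7 5 13 22 19 10 12 9 6 8 20 18 25
13>12: swap(2,12), hi=11 ⇒ 7 5 25 22 19 10 12 9 6 8 20 18 13
25>12: swap(2,11), hi=10 ⇒ 7 5 18 22 19 10 12 9 6 8 20 25 13
18>12: swap(2,10), hi=9 ⇒ 7 5 20 22 19 10 12 9 6 8 18 25 13
20>12: swap(2,9), hi=8 ⇒ 7 5 8 22 19 10 12 9 6 20 18 25 13
8<12: swap(2,2), lo=3 mid=3 ⇒ 7 5 8 22 19 10 12 9 6 20 18 25 13
22>12: swap(3,8), hi=7 ⇒ 7 5 8 6 19 10 12 9 22 20 18 25 13
6<12: swap(3,3), lo=4 mid=4 ⇒ 7 5 8 6 19 10 12 9 22 20 18 25 13
19>12: swap(4,7), hi=6 ⇒ 7 5 8 6 9 10 12 19 22 20 18 25 13
9<12: swap(4,4), lo=5 mid=5 ⇒ 7 5 8 6 9 10 12 19 22 20 18 25 13
10<12: swap(5,5), lo=6 mid=6 ⇒ 7 5 8 6 9 10 12 19 22 20 18 25 13
12=12: mid=7
done. lo=6 hi=6; data=7 5 8 6 9 10 12 19 22 20 18 25 13

7 5 8 6 9 10 12 19 22 20 18 25 13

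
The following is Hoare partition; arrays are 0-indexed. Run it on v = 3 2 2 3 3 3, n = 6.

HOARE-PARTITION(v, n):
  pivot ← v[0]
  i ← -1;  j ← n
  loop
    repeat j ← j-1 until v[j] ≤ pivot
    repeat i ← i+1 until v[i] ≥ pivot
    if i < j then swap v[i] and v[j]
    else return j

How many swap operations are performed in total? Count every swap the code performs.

pivot = v[0] = 3; i = -1, j = 6
j→5 (v[5]=3≤3), i→0 (v[0]=3≥3); i<j, swap → 3 2 2 3 3 3
j→4 (v[4]=3≤3), i→3 (v[3]=3≥3); i<j, swap → 3 2 2 3 3 3
j→3, i→4; i≥j, return j=3. v = 3 2 2 3 3 3

2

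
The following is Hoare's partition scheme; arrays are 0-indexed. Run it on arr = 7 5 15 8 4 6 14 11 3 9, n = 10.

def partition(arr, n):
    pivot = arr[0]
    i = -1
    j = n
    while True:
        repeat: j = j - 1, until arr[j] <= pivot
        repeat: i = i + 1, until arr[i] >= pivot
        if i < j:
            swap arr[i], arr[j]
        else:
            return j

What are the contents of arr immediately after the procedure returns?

pivot = arr[0] = 7; i = -1, j = 10
j→8 (arr[8]=3≤7), i→0 (arr[0]=7≥7); i<j, swap → 3 5 15 8 4 6 14 11 7 9
j→5 (arr[5]=6≤7), i→2 (arr[2]=15≥7); i<j, swap → 3 5 6 8 4 15 14 11 7 9
j→4 (arr[4]=4≤7), i→3 (arr[3]=8≥7); i<j, swap → 3 5 6 4 8 15 14 11 7 9
j→3, i→4; i≥j, return j=3. arr = 3 5 6 4 8 15 14 11 7 9

3 5 6 4 8 15 14 11 7 9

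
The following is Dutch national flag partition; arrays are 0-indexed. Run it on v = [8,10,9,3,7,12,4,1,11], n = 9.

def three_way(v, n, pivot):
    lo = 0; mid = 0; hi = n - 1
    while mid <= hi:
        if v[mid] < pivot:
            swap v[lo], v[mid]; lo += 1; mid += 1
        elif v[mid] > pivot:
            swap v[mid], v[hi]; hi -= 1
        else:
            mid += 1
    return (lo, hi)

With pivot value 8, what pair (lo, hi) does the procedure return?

pivot = 8; lo=0, mid=0, hi=8
v[mid]=8=8: mid=1
v[mid]=10>8: swap v[1],v[8]; hi=7 → [8,11,9,3,7,12,4,1,10]
v[mid]=11>8: swap v[1],v[7]; hi=6 → [8,1,9,3,7,12,4,11,10]
v[mid]=1<8: swap v[0],v[1]; lo=1,mid=2 → [1,8,9,3,7,12,4,11,10]
v[mid]=9>8: swap v[2],v[6]; hi=5 → [1,8,4,3,7,12,9,11,10]
v[mid]=4<8: swap v[1],v[2]; lo=2,mid=3 → [1,4,8,3,7,12,9,11,10]
v[mid]=3<8: swap v[2],v[3]; lo=3,mid=4 → [1,4,3,8,7,12,9,11,10]
v[mid]=7<8: swap v[3],v[4]; lo=4,mid=5 → [1,4,3,7,8,12,9,11,10]
v[mid]=12>8: swap v[5],v[5]; hi=4 → [1,4,3,7,8,12,9,11,10]
end: lo=4, hi=4; v = [1,4,3,7,8,12,9,11,10]

(4, 4)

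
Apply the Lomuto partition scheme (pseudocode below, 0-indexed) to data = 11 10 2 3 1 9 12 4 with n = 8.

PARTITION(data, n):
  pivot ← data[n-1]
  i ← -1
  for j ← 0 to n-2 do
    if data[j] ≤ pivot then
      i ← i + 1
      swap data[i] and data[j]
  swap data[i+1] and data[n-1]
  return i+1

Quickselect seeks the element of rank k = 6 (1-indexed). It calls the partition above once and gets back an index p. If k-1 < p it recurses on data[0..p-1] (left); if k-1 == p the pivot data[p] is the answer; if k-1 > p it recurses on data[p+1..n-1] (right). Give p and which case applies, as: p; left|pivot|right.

3; right

pivot=4, i=-1
j=0: 11>4, skip
j=1: 10>4, skip
j=2: 2≤4, i=0, swap(0,2) ⇒ 2 10 11 3 1 9 12 4
j=3: 3≤4, i=1, swap(1,3) ⇒ 2 3 11 10 1 9 12 4
j=4: 1≤4, i=2, swap(2,4) ⇒ 2 3 1 10 11 9 12 4
j=5: 9>4, skip
j=6: 12>4, skip
swap(3,7) ⇒ 2 3 1 4 11 9 12 10; return 3
p = 3; k-1 = 5 > 3 ⇒ right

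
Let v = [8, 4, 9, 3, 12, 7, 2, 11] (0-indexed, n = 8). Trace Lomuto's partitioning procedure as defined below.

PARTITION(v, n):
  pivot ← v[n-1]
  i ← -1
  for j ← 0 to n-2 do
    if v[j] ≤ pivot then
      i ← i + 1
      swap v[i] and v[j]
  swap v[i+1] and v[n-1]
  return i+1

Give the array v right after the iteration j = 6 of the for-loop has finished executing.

pivot=11, i=-1
j=0: 8≤11, i=0, swap(0,0) ⇒ [8, 4, 9, 3, 12, 7, 2, 11]
j=1: 4≤11, i=1, swap(1,1) ⇒ [8, 4, 9, 3, 12, 7, 2, 11]
j=2: 9≤11, i=2, swap(2,2) ⇒ [8, 4, 9, 3, 12, 7, 2, 11]
j=3: 3≤11, i=3, swap(3,3) ⇒ [8, 4, 9, 3, 12, 7, 2, 11]
j=4: 12>11, skip
j=5: 7≤11, i=4, swap(4,5) ⇒ [8, 4, 9, 3, 7, 12, 2, 11]
j=6: 2≤11, i=5, swap(5,6) ⇒ [8, 4, 9, 3, 7, 2, 12, 11]
(after j=6) v = [8, 4, 9, 3, 7, 2, 12, 11]

[8, 4, 9, 3, 7, 2, 12, 11]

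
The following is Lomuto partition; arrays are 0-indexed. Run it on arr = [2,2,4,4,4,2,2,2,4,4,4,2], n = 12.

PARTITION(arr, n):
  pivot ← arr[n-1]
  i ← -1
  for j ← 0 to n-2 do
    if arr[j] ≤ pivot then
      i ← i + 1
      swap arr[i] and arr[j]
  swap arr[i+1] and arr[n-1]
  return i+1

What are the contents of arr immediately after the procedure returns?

pivot = arr[11] = 2; i = -1
j=0: arr[0]=2 ≤ 2 → i=0, swap arr[0],arr[0] (no change) → [2,2,4,4,4,2,2,2,4,4,4,2]
j=1: arr[1]=2 ≤ 2 → i=1, swap arr[1],arr[1] (no change) → [2,2,4,4,4,2,2,2,4,4,4,2]
j=2: arr[2]=4 > 2 → no swap
j=3: arr[3]=4 > 2 → no swap
j=4: arr[4]=4 > 2 → no swap
j=5: arr[5]=2 ≤ 2 → i=2, swap arr[2],arr[5] → [2,2,2,4,4,4,2,2,4,4,4,2]
j=6: arr[6]=2 ≤ 2 → i=3, swap arr[3],arr[6] → [2,2,2,2,4,4,4,2,4,4,4,2]
j=7: arr[7]=2 ≤ 2 → i=4, swap arr[4],arr[7] → [2,2,2,2,2,4,4,4,4,4,4,2]
j=8: arr[8]=4 > 2 → no swap
j=9: arr[9]=4 > 2 → no swap
j=10: arr[10]=4 > 2 → no swap
final swap arr[5],arr[11] → [2,2,2,2,2,2,4,4,4,4,4,4]; return 5

[2,2,2,2,2,2,4,4,4,4,4,4]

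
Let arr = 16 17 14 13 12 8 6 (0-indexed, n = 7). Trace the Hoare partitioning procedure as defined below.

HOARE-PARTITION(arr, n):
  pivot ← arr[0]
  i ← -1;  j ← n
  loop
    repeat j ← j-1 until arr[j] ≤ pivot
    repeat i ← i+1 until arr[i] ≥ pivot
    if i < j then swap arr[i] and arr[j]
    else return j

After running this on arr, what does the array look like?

pivot=16
j stops at 6 (6), i stops at 0 (16); swap ⇒ 6 17 14 13 12 8 16
j stops at 5 (8), i stops at 1 (17); swap ⇒ 6 8 14 13 12 17 16
j stops at 4, i stops at 5; i≥j ⇒ return 4. arr=6 8 14 13 12 17 16

6 8 14 13 12 17 16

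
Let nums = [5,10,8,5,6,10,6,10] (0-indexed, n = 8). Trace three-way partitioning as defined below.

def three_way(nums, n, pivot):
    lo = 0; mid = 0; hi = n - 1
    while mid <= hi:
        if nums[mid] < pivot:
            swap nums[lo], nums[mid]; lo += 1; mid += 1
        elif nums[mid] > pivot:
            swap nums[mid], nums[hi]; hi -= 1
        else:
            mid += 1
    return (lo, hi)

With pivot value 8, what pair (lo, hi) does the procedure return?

pivot = 8; lo=0, mid=0, hi=7
nums[mid]=5<8: swap nums[0],nums[0]; lo=1,mid=1 → [5,10,8,5,6,10,6,10]
nums[mid]=10>8: swap nums[1],nums[7]; hi=6 → [5,10,8,5,6,10,6,10]
nums[mid]=10>8: swap nums[1],nums[6]; hi=5 → [5,6,8,5,6,10,10,10]
nums[mid]=6<8: swap nums[1],nums[1]; lo=2,mid=2 → [5,6,8,5,6,10,10,10]
nums[mid]=8=8: mid=3
nums[mid]=5<8: swap nums[2],nums[3]; lo=3,mid=4 → [5,6,5,8,6,10,10,10]
nums[mid]=6<8: swap nums[3],nums[4]; lo=4,mid=5 → [5,6,5,6,8,10,10,10]
nums[mid]=10>8: swap nums[5],nums[5]; hi=4 → [5,6,5,6,8,10,10,10]
end: lo=4, hi=4; nums = [5,6,5,6,8,10,10,10]

(4, 4)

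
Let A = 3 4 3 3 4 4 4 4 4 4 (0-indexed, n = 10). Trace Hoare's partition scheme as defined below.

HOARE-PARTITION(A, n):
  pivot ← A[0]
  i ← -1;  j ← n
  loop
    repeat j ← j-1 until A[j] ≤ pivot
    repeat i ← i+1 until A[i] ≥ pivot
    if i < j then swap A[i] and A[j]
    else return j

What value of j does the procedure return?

pivot=3
j stops at 3 (3), i stops at 0 (3); swap ⇒ 3 4 3 3 4 4 4 4 4 4
j stops at 2 (3), i stops at 1 (4); swap ⇒ 3 3 4 3 4 4 4 4 4 4
j stops at 1, i stops at 2; i≥j ⇒ return 1. A=3 3 4 3 4 4 4 4 4 4

1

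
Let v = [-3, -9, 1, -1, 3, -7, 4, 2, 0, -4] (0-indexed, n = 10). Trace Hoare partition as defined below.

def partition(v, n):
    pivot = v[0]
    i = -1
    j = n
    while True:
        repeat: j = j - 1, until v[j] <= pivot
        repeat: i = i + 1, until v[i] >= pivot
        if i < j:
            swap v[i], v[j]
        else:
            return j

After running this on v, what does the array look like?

[-4, -9, -7, -1, 3, 1, 4, 2, 0, -3]

pivot=-3
j stops at 9 (-4), i stops at 0 (-3); swap ⇒ [-4, -9, 1, -1, 3, -7, 4, 2, 0, -3]
j stops at 5 (-7), i stops at 2 (1); swap ⇒ [-4, -9, -7, -1, 3, 1, 4, 2, 0, -3]
j stops at 2, i stops at 3; i≥j ⇒ return 2. v=[-4, -9, -7, -1, 3, 1, 4, 2, 0, -3]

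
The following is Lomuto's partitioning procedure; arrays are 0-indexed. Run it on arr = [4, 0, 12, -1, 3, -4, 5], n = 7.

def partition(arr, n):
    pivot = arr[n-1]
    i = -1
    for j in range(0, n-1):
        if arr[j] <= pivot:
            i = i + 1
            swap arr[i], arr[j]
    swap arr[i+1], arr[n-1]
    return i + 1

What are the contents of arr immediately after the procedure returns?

pivot = arr[6] = 5; i = -1
j=0: arr[0]=4 ≤ 5 → i=0, swap arr[0],arr[0] (no change) → [4, 0, 12, -1, 3, -4, 5]
j=1: arr[1]=0 ≤ 5 → i=1, swap arr[1],arr[1] (no change) → [4, 0, 12, -1, 3, -4, 5]
j=2: arr[2]=12 > 5 → no swap
j=3: arr[3]=-1 ≤ 5 → i=2, swap arr[2],arr[3] → [4, 0, -1, 12, 3, -4, 5]
j=4: arr[4]=3 ≤ 5 → i=3, swap arr[3],arr[4] → [4, 0, -1, 3, 12, -4, 5]
j=5: arr[5]=-4 ≤ 5 → i=4, swap arr[4],arr[5] → [4, 0, -1, 3, -4, 12, 5]
final swap arr[5],arr[6] → [4, 0, -1, 3, -4, 5, 12]; return 5

[4, 0, -1, 3, -4, 5, 12]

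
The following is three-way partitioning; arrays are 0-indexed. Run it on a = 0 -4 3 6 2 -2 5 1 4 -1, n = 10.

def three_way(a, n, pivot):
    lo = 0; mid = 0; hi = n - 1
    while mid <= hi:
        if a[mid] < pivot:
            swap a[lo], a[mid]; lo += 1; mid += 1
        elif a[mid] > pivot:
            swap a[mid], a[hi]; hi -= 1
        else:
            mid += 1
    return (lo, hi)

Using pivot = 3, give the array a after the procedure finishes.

lo=0 mid=0 hi=9
0<3: swap(0,0), lo=1 mid=1 ⇒ 0 -4 3 6 2 -2 5 1 4 -1
-4<3: swap(1,1), lo=2 mid=2 ⇒ 0 -4 3 6 2 -2 5 1 4 -1
3=3: mid=3
6>3: swap(3,9), hi=8 ⇒ 0 -4 3 -1 2 -2 5 1 4 6
-1<3: swap(2,3), lo=3 mid=4 ⇒ 0 -4 -1 3 2 -2 5 1 4 6
2<3: swap(3,4), lo=4 mid=5 ⇒ 0 -4 -1 2 3 -2 5 1 4 6
-2<3: swap(4,5), lo=5 mid=6 ⇒ 0 -4 -1 2 -2 3 5 1 4 6
5>3: swap(6,8), hi=7 ⇒ 0 -4 -1 2 -2 3 4 1 5 6
4>3: swap(6,7), hi=6 ⇒ 0 -4 -1 2 -2 3 1 4 5 6
1<3: swap(5,6), lo=6 mid=7 ⇒ 0 -4 -1 2 -2 1 3 4 5 6
done. lo=6 hi=6; a=0 -4 -1 2 -2 1 3 4 5 6

0 -4 -1 2 -2 1 3 4 5 6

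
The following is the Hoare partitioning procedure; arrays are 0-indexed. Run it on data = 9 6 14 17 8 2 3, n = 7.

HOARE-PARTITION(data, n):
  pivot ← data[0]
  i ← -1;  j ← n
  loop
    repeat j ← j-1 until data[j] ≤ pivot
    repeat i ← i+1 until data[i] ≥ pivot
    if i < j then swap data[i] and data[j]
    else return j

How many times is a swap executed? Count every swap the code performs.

pivot = data[0] = 9; i = -1, j = 7
j→6 (data[6]=3≤9), i→0 (data[0]=9≥9); i<j, swap → 3 6 14 17 8 2 9
j→5 (data[5]=2≤9), i→2 (data[2]=14≥9); i<j, swap → 3 6 2 17 8 14 9
j→4 (data[4]=8≤9), i→3 (data[3]=17≥9); i<j, swap → 3 6 2 8 17 14 9
j→3, i→4; i≥j, return j=3. data = 3 6 2 8 17 14 9

3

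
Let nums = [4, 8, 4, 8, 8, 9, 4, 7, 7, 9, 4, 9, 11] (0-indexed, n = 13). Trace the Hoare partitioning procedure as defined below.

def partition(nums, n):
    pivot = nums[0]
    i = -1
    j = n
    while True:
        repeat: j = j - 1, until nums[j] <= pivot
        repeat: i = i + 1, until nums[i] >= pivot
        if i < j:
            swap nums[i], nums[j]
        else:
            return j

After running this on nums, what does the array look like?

[4, 4, 4, 8, 8, 9, 8, 7, 7, 9, 4, 9, 11]

pivot=4
j stops at 10 (4), i stops at 0 (4); swap ⇒ [4, 8, 4, 8, 8, 9, 4, 7, 7, 9, 4, 9, 11]
j stops at 6 (4), i stops at 1 (8); swap ⇒ [4, 4, 4, 8, 8, 9, 8, 7, 7, 9, 4, 9, 11]
j stops at 2, i stops at 2; i≥j ⇒ return 2. nums=[4, 4, 4, 8, 8, 9, 8, 7, 7, 9, 4, 9, 11]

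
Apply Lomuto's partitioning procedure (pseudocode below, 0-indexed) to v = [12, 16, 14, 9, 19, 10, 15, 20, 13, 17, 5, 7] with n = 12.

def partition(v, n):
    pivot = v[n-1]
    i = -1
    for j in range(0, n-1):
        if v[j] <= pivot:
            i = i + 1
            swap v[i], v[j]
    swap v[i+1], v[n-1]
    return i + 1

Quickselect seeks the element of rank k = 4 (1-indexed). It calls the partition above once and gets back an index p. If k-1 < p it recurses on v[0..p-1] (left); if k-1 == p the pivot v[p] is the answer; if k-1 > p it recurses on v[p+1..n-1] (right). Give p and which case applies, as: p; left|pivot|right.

pivot=7, i=-1
j=0: 12>7, skip
j=1: 16>7, skip
j=2: 14>7, skip
j=3: 9>7, skip
j=4: 19>7, skip
j=5: 10>7, skip
j=6: 15>7, skip
j=7: 20>7, skip
j=8: 13>7, skip
j=9: 17>7, skip
j=10: 5≤7, i=0, swap(0,10) ⇒ [5, 16, 14, 9, 19, 10, 15, 20, 13, 17, 12, 7]
swap(1,11) ⇒ [5, 7, 14, 9, 19, 10, 15, 20, 13, 17, 12, 16]; return 1
p = 1; k-1 = 3 > 1 ⇒ right

1; right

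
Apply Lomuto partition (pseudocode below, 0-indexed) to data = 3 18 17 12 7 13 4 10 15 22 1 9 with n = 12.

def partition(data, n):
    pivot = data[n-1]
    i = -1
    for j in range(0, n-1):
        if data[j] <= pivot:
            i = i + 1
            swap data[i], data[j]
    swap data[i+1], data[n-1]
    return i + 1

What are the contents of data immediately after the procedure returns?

3 7 4 1 9 13 17 10 15 22 12 18

pivot=9, i=-1
j=0: 3≤9, i=0, swap(0,0) ⇒ 3 18 17 12 7 13 4 10 15 22 1 9
j=1: 18>9, skip
j=2: 17>9, skip
j=3: 12>9, skip
j=4: 7≤9, i=1, swap(1,4) ⇒ 3 7 17 12 18 13 4 10 15 22 1 9
j=5: 13>9, skip
j=6: 4≤9, i=2, swap(2,6) ⇒ 3 7 4 12 18 13 17 10 15 22 1 9
j=7: 10>9, skip
j=8: 15>9, skip
j=9: 22>9, skip
j=10: 1≤9, i=3, swap(3,10) ⇒ 3 7 4 1 18 13 17 10 15 22 12 9
swap(4,11) ⇒ 3 7 4 1 9 13 17 10 15 22 12 18; return 4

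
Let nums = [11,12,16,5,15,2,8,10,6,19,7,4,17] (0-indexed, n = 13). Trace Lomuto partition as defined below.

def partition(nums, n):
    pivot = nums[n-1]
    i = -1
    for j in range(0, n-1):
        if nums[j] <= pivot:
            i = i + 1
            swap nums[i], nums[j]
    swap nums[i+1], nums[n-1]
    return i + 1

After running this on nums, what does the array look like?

[11,12,16,5,15,2,8,10,6,7,4,17,19]

pivot=17, i=-1
j=0: 11≤17, i=0, swap(0,0) ⇒ [11,12,16,5,15,2,8,10,6,19,7,4,17]
j=1: 12≤17, i=1, swap(1,1) ⇒ [11,12,16,5,15,2,8,10,6,19,7,4,17]
j=2: 16≤17, i=2, swap(2,2) ⇒ [11,12,16,5,15,2,8,10,6,19,7,4,17]
j=3: 5≤17, i=3, swap(3,3) ⇒ [11,12,16,5,15,2,8,10,6,19,7,4,17]
j=4: 15≤17, i=4, swap(4,4) ⇒ [11,12,16,5,15,2,8,10,6,19,7,4,17]
j=5: 2≤17, i=5, swap(5,5) ⇒ [11,12,16,5,15,2,8,10,6,19,7,4,17]
j=6: 8≤17, i=6, swap(6,6) ⇒ [11,12,16,5,15,2,8,10,6,19,7,4,17]
j=7: 10≤17, i=7, swap(7,7) ⇒ [11,12,16,5,15,2,8,10,6,19,7,4,17]
j=8: 6≤17, i=8, swap(8,8) ⇒ [11,12,16,5,15,2,8,10,6,19,7,4,17]
j=9: 19>17, skip
j=10: 7≤17, i=9, swap(9,10) ⇒ [11,12,16,5,15,2,8,10,6,7,19,4,17]
j=11: 4≤17, i=10, swap(10,11) ⇒ [11,12,16,5,15,2,8,10,6,7,4,19,17]
swap(11,12) ⇒ [11,12,16,5,15,2,8,10,6,7,4,17,19]; return 11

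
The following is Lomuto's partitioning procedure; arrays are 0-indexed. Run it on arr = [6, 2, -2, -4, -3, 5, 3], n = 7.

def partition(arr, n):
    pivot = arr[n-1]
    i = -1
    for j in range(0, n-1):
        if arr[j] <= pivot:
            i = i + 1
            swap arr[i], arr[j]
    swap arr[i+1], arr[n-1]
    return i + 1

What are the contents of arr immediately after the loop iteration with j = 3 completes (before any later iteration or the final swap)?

pivot=3, i=-1
j=0: 6>3, skip
j=1: 2≤3, i=0, swap(0,1) ⇒ [2, 6, -2, -4, -3, 5, 3]
j=2: -2≤3, i=1, swap(1,2) ⇒ [2, -2, 6, -4, -3, 5, 3]
j=3: -4≤3, i=2, swap(2,3) ⇒ [2, -2, -4, 6, -3, 5, 3]
(after j=3) arr = [2, -2, -4, 6, -3, 5, 3]

[2, -2, -4, 6, -3, 5, 3]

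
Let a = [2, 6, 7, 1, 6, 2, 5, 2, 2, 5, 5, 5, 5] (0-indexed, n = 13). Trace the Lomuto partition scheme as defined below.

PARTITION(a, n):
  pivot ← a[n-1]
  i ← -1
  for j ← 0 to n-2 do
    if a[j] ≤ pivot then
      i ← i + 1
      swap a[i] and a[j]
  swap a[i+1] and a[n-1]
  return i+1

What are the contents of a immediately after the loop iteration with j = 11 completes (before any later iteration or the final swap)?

[2, 1, 2, 5, 2, 2, 5, 5, 5, 6, 6, 7, 5]

pivot=5, i=-1
j=0: 2≤5, i=0, swap(0,0) ⇒ [2, 6, 7, 1, 6, 2, 5, 2, 2, 5, 5, 5, 5]
j=1: 6>5, skip
j=2: 7>5, skip
j=3: 1≤5, i=1, swap(1,3) ⇒ [2, 1, 7, 6, 6, 2, 5, 2, 2, 5, 5, 5, 5]
j=4: 6>5, skip
j=5: 2≤5, i=2, swap(2,5) ⇒ [2, 1, 2, 6, 6, 7, 5, 2, 2, 5, 5, 5, 5]
j=6: 5≤5, i=3, swap(3,6) ⇒ [2, 1, 2, 5, 6, 7, 6, 2, 2, 5, 5, 5, 5]
j=7: 2≤5, i=4, swap(4,7) ⇒ [2, 1, 2, 5, 2, 7, 6, 6, 2, 5, 5, 5, 5]
j=8: 2≤5, i=5, swap(5,8) ⇒ [2, 1, 2, 5, 2, 2, 6, 6, 7, 5, 5, 5, 5]
j=9: 5≤5, i=6, swap(6,9) ⇒ [2, 1, 2, 5, 2, 2, 5, 6, 7, 6, 5, 5, 5]
j=10: 5≤5, i=7, swap(7,10) ⇒ [2, 1, 2, 5, 2, 2, 5, 5, 7, 6, 6, 5, 5]
j=11: 5≤5, i=8, swap(8,11) ⇒ [2, 1, 2, 5, 2, 2, 5, 5, 5, 6, 6, 7, 5]
(after j=11) a = [2, 1, 2, 5, 2, 2, 5, 5, 5, 6, 6, 7, 5]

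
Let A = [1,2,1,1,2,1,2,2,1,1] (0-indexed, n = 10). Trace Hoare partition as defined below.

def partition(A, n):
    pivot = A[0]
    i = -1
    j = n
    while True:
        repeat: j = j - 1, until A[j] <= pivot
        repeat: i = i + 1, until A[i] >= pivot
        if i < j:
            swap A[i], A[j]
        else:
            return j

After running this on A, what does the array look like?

[1,1,1,1,2,1,2,2,2,1]

pivot=1
j stops at 9 (1), i stops at 0 (1); swap ⇒ [1,2,1,1,2,1,2,2,1,1]
j stops at 8 (1), i stops at 1 (2); swap ⇒ [1,1,1,1,2,1,2,2,2,1]
j stops at 5 (1), i stops at 2 (1); swap ⇒ [1,1,1,1,2,1,2,2,2,1]
j stops at 3, i stops at 3; i≥j ⇒ return 3. A=[1,1,1,1,2,1,2,2,2,1]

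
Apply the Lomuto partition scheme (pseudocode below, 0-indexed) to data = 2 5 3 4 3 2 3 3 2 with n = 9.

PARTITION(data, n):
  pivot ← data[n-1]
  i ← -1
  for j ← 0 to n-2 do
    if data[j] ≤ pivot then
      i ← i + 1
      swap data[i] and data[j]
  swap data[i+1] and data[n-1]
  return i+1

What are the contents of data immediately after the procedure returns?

pivot = data[8] = 2; i = -1
j=0: data[0]=2 ≤ 2 → i=0, swap data[0],data[0] (no change) → 2 5 3 4 3 2 3 3 2
j=1: data[1]=5 > 2 → no swap
j=2: data[2]=3 > 2 → no swap
j=3: data[3]=4 > 2 → no swap
j=4: data[4]=3 > 2 → no swap
j=5: data[5]=2 ≤ 2 → i=1, swap data[1],data[5] → 2 2 3 4 3 5 3 3 2
j=6: data[6]=3 > 2 → no swap
j=7: data[7]=3 > 2 → no swap
final swap data[2],data[8] → 2 2 2 4 3 5 3 3 3; return 2

2 2 2 4 3 5 3 3 3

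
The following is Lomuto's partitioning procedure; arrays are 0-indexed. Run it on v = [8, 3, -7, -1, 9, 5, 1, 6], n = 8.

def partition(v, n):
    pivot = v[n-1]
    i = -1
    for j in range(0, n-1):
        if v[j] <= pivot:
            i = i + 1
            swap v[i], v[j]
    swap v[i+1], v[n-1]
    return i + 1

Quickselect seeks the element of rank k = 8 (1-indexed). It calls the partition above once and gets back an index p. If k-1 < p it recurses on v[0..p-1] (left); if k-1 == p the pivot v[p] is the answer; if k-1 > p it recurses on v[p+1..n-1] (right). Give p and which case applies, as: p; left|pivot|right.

5; right

pivot = v[7] = 6; i = -1
j=0: v[0]=8 > 6 → no swap
j=1: v[1]=3 ≤ 6 → i=0, swap v[0],v[1] → [3, 8, -7, -1, 9, 5, 1, 6]
j=2: v[2]=-7 ≤ 6 → i=1, swap v[1],v[2] → [3, -7, 8, -1, 9, 5, 1, 6]
j=3: v[3]=-1 ≤ 6 → i=2, swap v[2],v[3] → [3, -7, -1, 8, 9, 5, 1, 6]
j=4: v[4]=9 > 6 → no swap
j=5: v[5]=5 ≤ 6 → i=3, swap v[3],v[5] → [3, -7, -1, 5, 9, 8, 1, 6]
j=6: v[6]=1 ≤ 6 → i=4, swap v[4],v[6] → [3, -7, -1, 5, 1, 8, 9, 6]
final swap v[5],v[7] → [3, -7, -1, 5, 1, 6, 9, 8]; return 5
p = 5; k-1 = 7 > 5 ⇒ right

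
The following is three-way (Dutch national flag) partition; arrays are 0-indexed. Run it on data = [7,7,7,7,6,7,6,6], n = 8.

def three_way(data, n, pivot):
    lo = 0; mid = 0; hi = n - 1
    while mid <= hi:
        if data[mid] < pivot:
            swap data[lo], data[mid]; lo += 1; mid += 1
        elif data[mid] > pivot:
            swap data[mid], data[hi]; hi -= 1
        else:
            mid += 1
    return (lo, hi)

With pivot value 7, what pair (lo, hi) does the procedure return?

lo=0 mid=0 hi=7
7=7: mid=1
7=7: mid=2
7=7: mid=3
7=7: mid=4
6<7: swap(0,4), lo=1 mid=5 ⇒ [6,7,7,7,7,7,6,6]
7=7: mid=6
6<7: swap(1,6), lo=2 mid=7 ⇒ [6,6,7,7,7,7,7,6]
6<7: swap(2,7), lo=3 mid=8 ⇒ [6,6,6,7,7,7,7,7]
done. lo=3 hi=7; data=[6,6,6,7,7,7,7,7]

(3, 7)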